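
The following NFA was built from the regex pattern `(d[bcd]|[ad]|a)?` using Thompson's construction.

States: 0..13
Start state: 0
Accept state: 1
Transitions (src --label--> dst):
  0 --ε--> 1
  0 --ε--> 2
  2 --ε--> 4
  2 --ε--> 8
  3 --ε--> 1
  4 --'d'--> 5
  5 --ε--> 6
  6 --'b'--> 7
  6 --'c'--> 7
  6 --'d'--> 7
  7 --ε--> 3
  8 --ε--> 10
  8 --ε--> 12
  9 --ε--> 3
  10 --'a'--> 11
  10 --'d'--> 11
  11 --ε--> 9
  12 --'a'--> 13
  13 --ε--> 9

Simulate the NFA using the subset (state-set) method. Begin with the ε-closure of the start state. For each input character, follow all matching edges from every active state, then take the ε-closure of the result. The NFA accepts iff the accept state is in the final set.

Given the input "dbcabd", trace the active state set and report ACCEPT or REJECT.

Answer: REJECT

Trace:
start: ε-closure({0}) = {0,1,2,4,8,10,12}
'd' @ 1: {1,3,5,6,9,11}  ✓accept
'b' @ 2: {1,3,7}  ✓accept
'c' @ 3: {}  — state set empty
rest 'abd' ignored (set empty)
final: {}; accept 1 not in set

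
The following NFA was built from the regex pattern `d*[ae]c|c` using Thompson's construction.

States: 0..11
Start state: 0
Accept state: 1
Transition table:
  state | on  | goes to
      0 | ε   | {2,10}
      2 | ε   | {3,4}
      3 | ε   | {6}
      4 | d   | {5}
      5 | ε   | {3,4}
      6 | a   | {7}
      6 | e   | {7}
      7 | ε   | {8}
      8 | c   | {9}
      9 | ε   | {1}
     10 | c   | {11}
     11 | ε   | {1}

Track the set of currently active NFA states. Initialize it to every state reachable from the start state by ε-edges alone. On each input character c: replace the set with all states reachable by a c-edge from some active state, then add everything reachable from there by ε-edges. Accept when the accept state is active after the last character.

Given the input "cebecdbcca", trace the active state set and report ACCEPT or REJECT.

Answer: REJECT

Trace:
initial (ε-close {0}): {0,2,3,4,6,10}
'c' @ 1: {1,11}  (accept∈set)
'e' @ 2: {}  — no active states
rest 'becdbcca' ignored (set empty)
after full input: {}  (accept=1 not in)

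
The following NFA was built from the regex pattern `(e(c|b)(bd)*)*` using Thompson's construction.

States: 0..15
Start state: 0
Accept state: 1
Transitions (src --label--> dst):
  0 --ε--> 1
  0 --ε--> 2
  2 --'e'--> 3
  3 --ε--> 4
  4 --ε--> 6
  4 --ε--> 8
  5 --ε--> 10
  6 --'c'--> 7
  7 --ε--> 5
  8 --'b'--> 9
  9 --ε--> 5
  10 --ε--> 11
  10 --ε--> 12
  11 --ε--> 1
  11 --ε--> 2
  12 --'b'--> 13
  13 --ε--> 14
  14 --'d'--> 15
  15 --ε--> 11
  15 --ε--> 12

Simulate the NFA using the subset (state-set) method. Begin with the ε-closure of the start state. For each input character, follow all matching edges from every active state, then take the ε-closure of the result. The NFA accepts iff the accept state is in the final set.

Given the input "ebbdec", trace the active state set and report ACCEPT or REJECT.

Answer: ACCEPT

Steps:
initial (ε-close {0}): {0,1,2}
'e' @ 1: {3,4,6,8}
'b' @ 2: {1,2,5,9,10,11,12}  (accept∈set)
'b' @ 3: {13,14}
'd' @ 4: {1,2,11,12,15}  (accept∈set)
'e' @ 5: {3,4,6,8}
'c' @ 6: {1,2,5,7,10,11,12}  (accept∈set)
final: {1,2,5,7,10,11,12}; accept 1 in set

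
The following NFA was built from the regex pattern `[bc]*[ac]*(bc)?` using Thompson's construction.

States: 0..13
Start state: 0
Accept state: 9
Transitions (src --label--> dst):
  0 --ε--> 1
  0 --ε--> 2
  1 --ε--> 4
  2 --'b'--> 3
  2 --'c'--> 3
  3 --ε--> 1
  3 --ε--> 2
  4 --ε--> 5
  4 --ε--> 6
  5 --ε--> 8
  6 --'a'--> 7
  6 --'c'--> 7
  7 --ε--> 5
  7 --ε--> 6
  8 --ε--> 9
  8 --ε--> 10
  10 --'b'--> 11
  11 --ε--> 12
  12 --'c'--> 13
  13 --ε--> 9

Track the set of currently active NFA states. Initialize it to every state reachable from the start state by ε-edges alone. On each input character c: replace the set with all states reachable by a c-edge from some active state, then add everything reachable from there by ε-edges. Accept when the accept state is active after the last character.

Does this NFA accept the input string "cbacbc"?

Answer: ACCEPT

Steps:
initial (ε-close {0}): {0,1,2,4,5,6,8,9,10}
'c' @ 1: {1,2,3,4,5,6,7,8,9,10}  ✓accept
'b' @ 2: {1,2,3,4,5,6,8,9,10,11,12}  ✓accept
'a' @ 3: {5,6,7,8,9,10}  ✓accept
'c' @ 4: {5,6,7,8,9,10}  ✓accept
'b' @ 5: {11,12}
'c' @ 6: {9,13}  ✓accept
end set {9,13} — state 9 in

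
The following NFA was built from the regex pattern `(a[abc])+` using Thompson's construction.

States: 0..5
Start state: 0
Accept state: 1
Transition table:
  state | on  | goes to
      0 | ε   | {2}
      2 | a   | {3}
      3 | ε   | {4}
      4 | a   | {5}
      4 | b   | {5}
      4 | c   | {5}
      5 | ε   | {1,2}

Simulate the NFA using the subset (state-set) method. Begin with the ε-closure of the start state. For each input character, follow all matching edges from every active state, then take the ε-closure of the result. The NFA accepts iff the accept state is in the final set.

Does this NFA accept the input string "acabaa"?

start: ε-closure({0}) = {0,2}
'a' @ 1: {3,4}
'c' @ 2: {1,2,5}  ✓accept
'a' @ 3: {3,4}
'b' @ 4: {1,2,5}  ✓accept
'a' @ 5: {3,4}
'a' @ 6: {1,2,5}  ✓accept
after full input: {1,2,5}  (accept=1 in)

Answer: ACCEPT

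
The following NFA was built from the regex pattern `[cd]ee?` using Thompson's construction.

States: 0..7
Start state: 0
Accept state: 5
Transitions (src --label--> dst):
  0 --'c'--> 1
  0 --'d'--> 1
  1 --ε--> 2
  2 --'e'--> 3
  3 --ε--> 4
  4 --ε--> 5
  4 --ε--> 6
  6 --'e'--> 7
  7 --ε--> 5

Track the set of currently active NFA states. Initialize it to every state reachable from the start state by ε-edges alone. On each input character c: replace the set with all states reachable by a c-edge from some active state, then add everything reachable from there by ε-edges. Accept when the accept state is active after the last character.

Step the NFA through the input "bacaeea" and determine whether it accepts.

Answer: REJECT

Derivation:
initial (ε-close {0}): {0}
'b' @ 1: {}  — no active states
rest 'acaeea' ignored (set empty)
end set {} — state 5 not in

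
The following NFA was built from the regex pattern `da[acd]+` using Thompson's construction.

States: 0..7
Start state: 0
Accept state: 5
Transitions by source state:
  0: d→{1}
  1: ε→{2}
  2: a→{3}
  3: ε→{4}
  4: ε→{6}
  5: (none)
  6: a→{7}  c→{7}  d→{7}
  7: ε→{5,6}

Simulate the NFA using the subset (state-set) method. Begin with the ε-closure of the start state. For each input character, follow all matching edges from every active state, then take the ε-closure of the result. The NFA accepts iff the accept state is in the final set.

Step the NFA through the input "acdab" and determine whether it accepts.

initial (ε-close {0}): {0}
'a' @ 1: {}  — state set empty
rest 'cdab' ignored (set empty)
after full input: {}  (accept=5 not in)

Answer: REJECT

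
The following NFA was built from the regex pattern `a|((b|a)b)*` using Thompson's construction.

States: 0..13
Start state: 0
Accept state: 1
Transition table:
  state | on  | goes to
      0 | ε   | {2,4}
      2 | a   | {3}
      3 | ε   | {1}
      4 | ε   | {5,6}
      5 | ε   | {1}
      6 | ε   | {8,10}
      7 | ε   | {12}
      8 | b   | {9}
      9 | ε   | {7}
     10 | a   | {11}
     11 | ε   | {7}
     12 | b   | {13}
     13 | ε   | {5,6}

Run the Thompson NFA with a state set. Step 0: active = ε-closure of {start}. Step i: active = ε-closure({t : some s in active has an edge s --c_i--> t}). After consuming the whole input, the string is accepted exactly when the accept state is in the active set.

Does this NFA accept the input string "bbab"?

start: ε-closure({0}) = {0,1,2,4,5,6,8,10}
'b' @ 1: {7,9,12}
'b' @ 2: {1,5,6,8,10,13}  (accept∈set)
'a' @ 3: {7,11,12}
'b' @ 4: {1,5,6,8,10,13}  (accept∈set)
after full input: {1,5,6,8,10,13}  (accept=1 in)

Answer: ACCEPT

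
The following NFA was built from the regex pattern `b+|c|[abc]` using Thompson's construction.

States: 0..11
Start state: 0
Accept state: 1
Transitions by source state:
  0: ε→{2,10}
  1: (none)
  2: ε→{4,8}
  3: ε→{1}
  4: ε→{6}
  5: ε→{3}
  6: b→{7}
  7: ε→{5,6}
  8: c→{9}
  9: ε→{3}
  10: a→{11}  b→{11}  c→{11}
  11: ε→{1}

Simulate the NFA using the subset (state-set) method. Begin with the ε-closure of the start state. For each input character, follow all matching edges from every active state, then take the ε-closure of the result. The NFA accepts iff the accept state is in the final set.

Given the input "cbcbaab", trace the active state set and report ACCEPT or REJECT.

Answer: REJECT

Trace:
S₀ = ε-closure({0}) = {0,2,4,6,8,10}
'c' @ 1: {1,3,9,11}  ✓accept
'b' @ 2: {}  — state set empty
rest 'cbaab' ignored (set empty)
after full input: {}  (accept=1 not in)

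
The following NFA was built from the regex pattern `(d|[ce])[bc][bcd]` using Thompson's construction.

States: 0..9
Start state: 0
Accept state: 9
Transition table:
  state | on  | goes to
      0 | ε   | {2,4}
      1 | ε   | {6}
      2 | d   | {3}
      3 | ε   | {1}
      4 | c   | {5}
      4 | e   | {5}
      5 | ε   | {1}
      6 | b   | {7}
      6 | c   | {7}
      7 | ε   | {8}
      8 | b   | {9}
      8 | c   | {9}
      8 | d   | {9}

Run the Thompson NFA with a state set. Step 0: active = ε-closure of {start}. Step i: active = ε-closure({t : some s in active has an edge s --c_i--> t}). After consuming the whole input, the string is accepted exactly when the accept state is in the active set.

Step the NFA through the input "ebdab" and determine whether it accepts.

Answer: REJECT

Trace:
start: ε-closure({0}) = {0,2,4}
'e' @ 1: {1,5,6}
'b' @ 2: {7,8}
'd' @ 3: {9}  (accept∈set)
'a' @ 4: {}  — dead — no transitions
rest 'b' ignored (set empty)
final: {}; accept 9 not in set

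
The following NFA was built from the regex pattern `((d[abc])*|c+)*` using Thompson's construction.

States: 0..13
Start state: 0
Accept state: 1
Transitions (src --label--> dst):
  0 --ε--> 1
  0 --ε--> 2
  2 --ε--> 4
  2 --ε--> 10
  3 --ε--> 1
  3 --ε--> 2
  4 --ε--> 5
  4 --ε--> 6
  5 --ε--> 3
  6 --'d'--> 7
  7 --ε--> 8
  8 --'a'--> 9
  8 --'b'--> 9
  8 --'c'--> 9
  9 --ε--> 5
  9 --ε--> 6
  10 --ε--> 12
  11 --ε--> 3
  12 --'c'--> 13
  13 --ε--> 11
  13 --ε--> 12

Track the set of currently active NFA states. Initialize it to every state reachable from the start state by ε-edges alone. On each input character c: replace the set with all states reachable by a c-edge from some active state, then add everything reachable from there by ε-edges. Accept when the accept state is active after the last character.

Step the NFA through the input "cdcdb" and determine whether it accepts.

initial (ε-close {0}): {0,1,2,3,4,5,6,10,12}
'c' @ 1: {1,2,3,4,5,6,10,11,12,13}  ✓accept
'd' @ 2: {7,8}
'c' @ 3: {1,2,3,4,5,6,9,10,12}  ✓accept
'd' @ 4: {7,8}
'b' @ 5: {1,2,3,4,5,6,9,10,12}  ✓accept
end set {1,2,3,4,5,6,9,10,12} — state 1 in

Answer: ACCEPT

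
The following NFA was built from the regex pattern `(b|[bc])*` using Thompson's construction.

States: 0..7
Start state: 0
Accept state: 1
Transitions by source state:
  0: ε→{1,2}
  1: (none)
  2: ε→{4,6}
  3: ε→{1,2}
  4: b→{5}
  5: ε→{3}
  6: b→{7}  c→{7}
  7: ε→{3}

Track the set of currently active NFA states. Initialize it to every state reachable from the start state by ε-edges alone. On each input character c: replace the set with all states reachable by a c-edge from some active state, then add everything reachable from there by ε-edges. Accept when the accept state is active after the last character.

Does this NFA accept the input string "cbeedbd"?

Answer: REJECT

Derivation:
start: ε-closure({0}) = {0,1,2,4,6}
'c' @ 1: {1,2,3,4,6,7}  [accepting]
'b' @ 2: {1,2,3,4,5,6,7}  [accepting]
'e' @ 3: {}  — dead — no transitions
rest 'edbd' ignored (set empty)
final: {}; accept 1 not in set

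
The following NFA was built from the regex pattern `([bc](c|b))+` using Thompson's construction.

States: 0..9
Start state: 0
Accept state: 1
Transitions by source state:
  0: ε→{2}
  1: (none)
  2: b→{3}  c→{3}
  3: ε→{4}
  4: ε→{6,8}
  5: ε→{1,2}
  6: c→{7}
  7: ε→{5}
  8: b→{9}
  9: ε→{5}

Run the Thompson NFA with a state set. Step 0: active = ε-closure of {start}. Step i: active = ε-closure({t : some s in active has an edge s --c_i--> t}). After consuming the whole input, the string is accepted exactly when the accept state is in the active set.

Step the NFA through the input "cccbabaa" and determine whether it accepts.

Answer: REJECT

Trace:
initial (ε-close {0}): {0,2}
'c' @ 1: {3,4,6,8}
'c' @ 2: {1,2,5,7}  (accept∈set)
'c' @ 3: {3,4,6,8}
'b' @ 4: {1,2,5,9}  (accept∈set)
'a' @ 5: {}  — dead — no transitions
rest 'baa' ignored (set empty)
after full input: {}  (accept=1 not in)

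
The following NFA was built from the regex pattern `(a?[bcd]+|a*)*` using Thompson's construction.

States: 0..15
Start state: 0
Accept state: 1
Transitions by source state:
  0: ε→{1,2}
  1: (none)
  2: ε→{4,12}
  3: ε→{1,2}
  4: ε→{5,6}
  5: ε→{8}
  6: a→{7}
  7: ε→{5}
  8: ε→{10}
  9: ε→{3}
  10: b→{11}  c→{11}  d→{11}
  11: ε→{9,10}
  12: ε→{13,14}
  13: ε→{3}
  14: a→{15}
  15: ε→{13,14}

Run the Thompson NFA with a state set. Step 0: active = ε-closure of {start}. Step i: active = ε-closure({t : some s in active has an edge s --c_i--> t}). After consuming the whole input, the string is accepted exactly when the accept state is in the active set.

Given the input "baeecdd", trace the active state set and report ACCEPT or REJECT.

S₀ = ε-closure({0}) = {0,1,2,3,4,5,6,8,10,12,13,14}
'b' @ 1: {1,2,3,4,5,6,8,9,10,11,12,13,14}  ✓accept
'a' @ 2: {1,2,3,4,5,6,7,8,10,12,13,14,15}  ✓accept
'e' @ 3: {}  — state set empty
rest 'ecdd' ignored (set empty)
final: {}; accept 1 not in set

Answer: REJECT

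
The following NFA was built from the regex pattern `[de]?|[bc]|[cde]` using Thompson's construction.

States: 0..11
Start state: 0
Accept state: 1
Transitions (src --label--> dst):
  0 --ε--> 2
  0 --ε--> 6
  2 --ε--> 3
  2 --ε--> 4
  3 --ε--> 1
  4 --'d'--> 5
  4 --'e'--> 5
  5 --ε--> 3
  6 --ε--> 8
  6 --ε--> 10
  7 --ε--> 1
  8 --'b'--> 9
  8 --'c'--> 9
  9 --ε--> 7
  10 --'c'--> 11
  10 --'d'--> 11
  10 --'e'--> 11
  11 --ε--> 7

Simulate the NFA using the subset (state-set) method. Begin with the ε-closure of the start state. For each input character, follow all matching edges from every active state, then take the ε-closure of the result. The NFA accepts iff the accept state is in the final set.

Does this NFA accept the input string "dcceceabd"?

start: ε-closure({0}) = {0,1,2,3,4,6,8,10}
'd' @ 1: {1,3,5,7,11}  [accepting]
'c' @ 2: {}  — state set empty
rest 'ceceabd' ignored (set empty)
after full input: {}  (accept=1 not in)

Answer: REJECT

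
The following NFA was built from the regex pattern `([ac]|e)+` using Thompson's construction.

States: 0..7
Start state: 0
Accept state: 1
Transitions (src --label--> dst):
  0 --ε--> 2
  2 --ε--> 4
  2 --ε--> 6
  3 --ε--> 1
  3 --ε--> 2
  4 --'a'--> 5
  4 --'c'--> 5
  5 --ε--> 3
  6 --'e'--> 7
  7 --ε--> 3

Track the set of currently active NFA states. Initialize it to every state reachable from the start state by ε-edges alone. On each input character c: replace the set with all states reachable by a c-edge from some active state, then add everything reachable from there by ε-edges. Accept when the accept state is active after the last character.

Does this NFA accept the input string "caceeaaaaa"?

Answer: ACCEPT

Steps:
start: ε-closure({0}) = {0,2,4,6}
'c' @ 1: {1,2,3,4,5,6}  [accepting]
'a' @ 2: {1,2,3,4,5,6}  [accepting]
'c' @ 3: {1,2,3,4,5,6}  [accepting]
'e' @ 4: {1,2,3,4,6,7}  [accepting]
'e' @ 5: {1,2,3,4,6,7}  [accepting]
'a' @ 6: {1,2,3,4,5,6}  [accepting]
'a' @ 7: {1,2,3,4,5,6}  [accepting]
'a' @ 8: {1,2,3,4,5,6}  [accepting]
'a' @ 9: {1,2,3,4,5,6}  [accepting]
'a' @ 10: {1,2,3,4,5,6}  [accepting]
final: {1,2,3,4,5,6}; accept 1 in set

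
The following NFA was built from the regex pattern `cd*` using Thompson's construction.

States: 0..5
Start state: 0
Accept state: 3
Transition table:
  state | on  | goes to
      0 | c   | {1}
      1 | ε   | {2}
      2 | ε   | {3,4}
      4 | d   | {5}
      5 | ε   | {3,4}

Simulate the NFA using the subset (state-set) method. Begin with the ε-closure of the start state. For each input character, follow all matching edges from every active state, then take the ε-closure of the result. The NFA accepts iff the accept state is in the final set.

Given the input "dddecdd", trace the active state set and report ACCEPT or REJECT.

Answer: REJECT

Trace:
start: ε-closure({0}) = {0}
'd' @ 1: {}  — state set empty
rest 'ddecdd' ignored (set empty)
final: {}; accept 3 not in set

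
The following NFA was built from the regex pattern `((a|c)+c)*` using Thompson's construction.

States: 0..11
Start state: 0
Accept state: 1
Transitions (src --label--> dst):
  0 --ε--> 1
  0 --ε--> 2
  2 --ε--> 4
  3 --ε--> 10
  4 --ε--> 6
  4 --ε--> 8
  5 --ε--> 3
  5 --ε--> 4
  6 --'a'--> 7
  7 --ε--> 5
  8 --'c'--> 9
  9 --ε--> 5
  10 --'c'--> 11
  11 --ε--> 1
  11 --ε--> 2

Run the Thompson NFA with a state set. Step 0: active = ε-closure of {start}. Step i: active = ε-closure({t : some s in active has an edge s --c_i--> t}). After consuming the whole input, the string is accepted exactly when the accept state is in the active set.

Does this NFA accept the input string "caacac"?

Answer: ACCEPT

Derivation:
S₀ = ε-closure({0}) = {0,1,2,4,6,8}
'c' @ 1: {3,4,5,6,8,9,10}
'a' @ 2: {3,4,5,6,7,8,10}
'a' @ 3: {3,4,5,6,7,8,10}
'c' @ 4: {1,2,3,4,5,6,8,9,10,11}  [accepting]
'a' @ 5: {3,4,5,6,7,8,10}
'c' @ 6: {1,2,3,4,5,6,8,9,10,11}  [accepting]
final: {1,2,3,4,5,6,8,9,10,11}; accept 1 in set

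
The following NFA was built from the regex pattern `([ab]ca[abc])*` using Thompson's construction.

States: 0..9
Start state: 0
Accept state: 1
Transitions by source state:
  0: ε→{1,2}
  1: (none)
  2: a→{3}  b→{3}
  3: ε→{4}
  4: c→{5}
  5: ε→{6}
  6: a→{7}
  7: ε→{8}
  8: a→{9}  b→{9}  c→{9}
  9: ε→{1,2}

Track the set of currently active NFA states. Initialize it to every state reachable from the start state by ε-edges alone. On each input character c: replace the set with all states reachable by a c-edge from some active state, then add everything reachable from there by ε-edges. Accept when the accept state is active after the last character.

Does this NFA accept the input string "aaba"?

Answer: REJECT

Steps:
S₀ = ε-closure({0}) = {0,1,2}
'a' @ 1: {3,4}
'a' @ 2: {}  — dead — no transitions
rest 'ba' ignored (set empty)
final: {}; accept 1 not in set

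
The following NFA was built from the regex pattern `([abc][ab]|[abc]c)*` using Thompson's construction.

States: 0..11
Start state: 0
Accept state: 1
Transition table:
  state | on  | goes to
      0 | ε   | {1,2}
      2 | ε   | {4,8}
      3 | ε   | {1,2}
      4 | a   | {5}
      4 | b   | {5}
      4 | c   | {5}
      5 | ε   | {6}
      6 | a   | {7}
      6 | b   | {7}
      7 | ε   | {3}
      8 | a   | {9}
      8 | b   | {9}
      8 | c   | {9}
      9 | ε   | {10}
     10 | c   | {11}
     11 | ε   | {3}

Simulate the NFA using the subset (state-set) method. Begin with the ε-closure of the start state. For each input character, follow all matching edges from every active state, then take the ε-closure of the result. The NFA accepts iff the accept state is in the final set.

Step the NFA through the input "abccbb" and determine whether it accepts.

S₀ = ε-closure({0}) = {0,1,2,4,8}
'a' @ 1: {5,6,9,10}
'b' @ 2: {1,2,3,4,7,8}  (accept∈set)
'c' @ 3: {5,6,9,10}
'c' @ 4: {1,2,3,4,8,11}  (accept∈set)
'b' @ 5: {5,6,9,10}
'b' @ 6: {1,2,3,4,7,8}  (accept∈set)
after full input: {1,2,3,4,7,8}  (accept=1 in)

Answer: ACCEPT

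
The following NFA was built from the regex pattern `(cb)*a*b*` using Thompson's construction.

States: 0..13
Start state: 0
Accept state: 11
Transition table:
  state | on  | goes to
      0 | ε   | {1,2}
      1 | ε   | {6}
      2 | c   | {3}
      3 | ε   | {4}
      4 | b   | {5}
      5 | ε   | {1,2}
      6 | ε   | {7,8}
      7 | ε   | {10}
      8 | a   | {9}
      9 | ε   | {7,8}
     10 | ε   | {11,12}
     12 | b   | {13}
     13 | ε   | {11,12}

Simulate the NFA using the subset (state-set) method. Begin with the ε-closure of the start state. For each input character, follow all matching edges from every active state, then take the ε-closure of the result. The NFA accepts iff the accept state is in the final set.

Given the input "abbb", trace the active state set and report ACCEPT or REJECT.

start: ε-closure({0}) = {0,1,2,6,7,8,10,11,12}
'a' @ 1: {7,8,9,10,11,12}  ✓accept
'b' @ 2: {11,12,13}  ✓accept
'b' @ 3: {11,12,13}  ✓accept
'b' @ 4: {11,12,13}  ✓accept
final: {11,12,13}; accept 11 in set

Answer: ACCEPT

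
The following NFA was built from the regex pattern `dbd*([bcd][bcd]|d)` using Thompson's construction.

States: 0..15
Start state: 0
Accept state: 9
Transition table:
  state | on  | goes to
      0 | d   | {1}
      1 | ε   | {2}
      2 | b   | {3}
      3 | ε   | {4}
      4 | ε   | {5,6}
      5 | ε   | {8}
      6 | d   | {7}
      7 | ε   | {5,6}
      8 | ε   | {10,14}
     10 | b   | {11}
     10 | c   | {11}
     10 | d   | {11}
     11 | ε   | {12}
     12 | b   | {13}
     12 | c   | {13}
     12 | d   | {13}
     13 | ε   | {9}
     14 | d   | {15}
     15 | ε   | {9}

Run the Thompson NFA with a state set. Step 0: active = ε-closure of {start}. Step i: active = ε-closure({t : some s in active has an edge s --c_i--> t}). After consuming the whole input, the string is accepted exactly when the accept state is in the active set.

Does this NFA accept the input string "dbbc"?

Answer: ACCEPT

Trace:
initial (ε-close {0}): {0}
'd' @ 1: {1,2}
'b' @ 2: {3,4,5,6,8,10,14}
'b' @ 3: {11,12}
'c' @ 4: {9,13}  ✓accept
after full input: {9,13}  (accept=9 in)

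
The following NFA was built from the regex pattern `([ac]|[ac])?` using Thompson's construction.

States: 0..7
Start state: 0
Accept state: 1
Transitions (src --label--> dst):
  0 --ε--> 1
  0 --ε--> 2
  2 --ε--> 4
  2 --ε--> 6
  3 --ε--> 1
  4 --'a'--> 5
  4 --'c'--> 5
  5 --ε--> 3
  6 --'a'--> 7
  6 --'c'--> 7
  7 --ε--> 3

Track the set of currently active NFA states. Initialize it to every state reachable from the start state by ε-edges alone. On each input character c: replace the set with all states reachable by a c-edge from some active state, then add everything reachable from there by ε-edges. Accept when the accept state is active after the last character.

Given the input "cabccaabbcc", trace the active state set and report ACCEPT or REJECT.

S₀ = ε-closure({0}) = {0,1,2,4,6}
'c' @ 1: {1,3,5,7}  (accept∈set)
'a' @ 2: {}  — no active states
rest 'bccaabbcc' ignored (set empty)
after full input: {}  (accept=1 not in)

Answer: REJECT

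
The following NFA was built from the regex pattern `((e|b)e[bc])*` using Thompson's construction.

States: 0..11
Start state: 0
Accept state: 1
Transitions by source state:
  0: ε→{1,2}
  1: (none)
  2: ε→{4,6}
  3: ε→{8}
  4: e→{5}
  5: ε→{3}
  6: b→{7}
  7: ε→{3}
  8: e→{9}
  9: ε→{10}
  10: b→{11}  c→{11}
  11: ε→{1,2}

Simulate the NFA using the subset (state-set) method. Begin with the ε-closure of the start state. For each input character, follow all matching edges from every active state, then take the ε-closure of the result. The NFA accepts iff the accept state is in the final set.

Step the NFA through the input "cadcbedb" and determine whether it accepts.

Answer: REJECT

Trace:
start: ε-closure({0}) = {0,1,2,4,6}
'c' @ 1: {}  — dead — no transitions
rest 'adcbedb' ignored (set empty)
final: {}; accept 1 not in set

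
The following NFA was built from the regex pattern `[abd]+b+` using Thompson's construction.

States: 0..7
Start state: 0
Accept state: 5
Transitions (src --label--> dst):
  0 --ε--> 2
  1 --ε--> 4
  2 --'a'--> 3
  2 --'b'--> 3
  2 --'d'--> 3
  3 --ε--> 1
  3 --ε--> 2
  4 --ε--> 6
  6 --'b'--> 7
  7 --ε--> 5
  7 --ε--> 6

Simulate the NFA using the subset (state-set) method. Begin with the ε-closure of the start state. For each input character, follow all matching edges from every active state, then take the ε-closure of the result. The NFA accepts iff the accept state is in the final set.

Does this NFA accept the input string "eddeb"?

start: ε-closure({0}) = {0,2}
'e' @ 1: {}  — state set empty
rest 'ddeb' ignored (set empty)
end set {} — state 5 not in

Answer: REJECT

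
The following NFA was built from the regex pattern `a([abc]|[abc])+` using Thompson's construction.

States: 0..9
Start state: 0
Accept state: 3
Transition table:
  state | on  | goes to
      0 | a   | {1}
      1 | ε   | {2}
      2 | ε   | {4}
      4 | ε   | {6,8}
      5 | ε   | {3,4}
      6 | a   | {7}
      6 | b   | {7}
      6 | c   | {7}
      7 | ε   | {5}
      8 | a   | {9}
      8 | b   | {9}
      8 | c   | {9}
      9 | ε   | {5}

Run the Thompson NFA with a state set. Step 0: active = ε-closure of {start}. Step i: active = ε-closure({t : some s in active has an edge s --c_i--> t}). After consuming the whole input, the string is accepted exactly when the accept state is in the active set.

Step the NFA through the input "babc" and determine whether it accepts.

start: ε-closure({0}) = {0}
'b' @ 1: {}  — dead — no transitions
rest 'abc' ignored (set empty)
end set {} — state 3 not in

Answer: REJECT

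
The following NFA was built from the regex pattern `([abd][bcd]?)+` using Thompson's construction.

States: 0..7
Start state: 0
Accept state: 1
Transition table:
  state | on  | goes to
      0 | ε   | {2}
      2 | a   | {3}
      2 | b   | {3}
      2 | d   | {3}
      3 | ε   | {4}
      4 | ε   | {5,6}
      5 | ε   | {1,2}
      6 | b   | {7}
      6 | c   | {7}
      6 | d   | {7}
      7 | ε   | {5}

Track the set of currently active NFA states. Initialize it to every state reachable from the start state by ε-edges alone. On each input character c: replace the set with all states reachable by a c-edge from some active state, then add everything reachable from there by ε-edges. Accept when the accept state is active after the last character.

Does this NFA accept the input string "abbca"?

start: ε-closure({0}) = {0,2}
'a' @ 1: {1,2,3,4,5,6}  [accepting]
'b' @ 2: {1,2,3,4,5,6,7}  [accepting]
'b' @ 3: {1,2,3,4,5,6,7}  [accepting]
'c' @ 4: {1,2,5,7}  [accepting]
'a' @ 5: {1,2,3,4,5,6}  [accepting]
end set {1,2,3,4,5,6} — state 1 in

Answer: ACCEPT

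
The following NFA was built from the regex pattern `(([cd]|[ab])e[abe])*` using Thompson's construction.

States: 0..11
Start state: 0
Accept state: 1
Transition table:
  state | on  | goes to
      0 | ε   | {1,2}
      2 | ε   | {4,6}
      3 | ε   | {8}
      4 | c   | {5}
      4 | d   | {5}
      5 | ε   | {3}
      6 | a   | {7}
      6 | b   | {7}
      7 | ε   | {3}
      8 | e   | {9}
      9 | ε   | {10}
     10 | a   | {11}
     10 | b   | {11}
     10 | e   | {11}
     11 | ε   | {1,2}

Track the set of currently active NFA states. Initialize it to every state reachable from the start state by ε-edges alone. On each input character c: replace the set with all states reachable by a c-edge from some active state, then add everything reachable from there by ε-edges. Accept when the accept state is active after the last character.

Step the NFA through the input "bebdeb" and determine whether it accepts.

Answer: ACCEPT

Steps:
start: ε-closure({0}) = {0,1,2,4,6}
'b' @ 1: {3,7,8}
'e' @ 2: {9,10}
'b' @ 3: {1,2,4,6,11}  ✓accept
'd' @ 4: {3,5,8}
'e' @ 5: {9,10}
'b' @ 6: {1,2,4,6,11}  ✓accept
end set {1,2,4,6,11} — state 1 in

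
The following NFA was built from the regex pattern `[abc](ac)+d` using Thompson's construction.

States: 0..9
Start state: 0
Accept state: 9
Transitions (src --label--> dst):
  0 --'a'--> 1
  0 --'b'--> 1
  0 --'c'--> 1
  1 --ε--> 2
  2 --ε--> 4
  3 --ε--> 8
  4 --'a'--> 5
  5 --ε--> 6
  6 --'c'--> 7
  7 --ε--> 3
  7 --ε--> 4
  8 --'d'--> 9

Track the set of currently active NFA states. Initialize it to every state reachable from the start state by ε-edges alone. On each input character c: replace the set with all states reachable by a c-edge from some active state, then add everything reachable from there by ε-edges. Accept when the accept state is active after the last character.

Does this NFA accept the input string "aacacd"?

initial (ε-close {0}): {0}
'a' @ 1: {1,2,4}
'a' @ 2: {5,6}
'c' @ 3: {3,4,7,8}
'a' @ 4: {5,6}
'c' @ 5: {3,4,7,8}
'd' @ 6: {9}  ✓accept
final: {9}; accept 9 in set

Answer: ACCEPT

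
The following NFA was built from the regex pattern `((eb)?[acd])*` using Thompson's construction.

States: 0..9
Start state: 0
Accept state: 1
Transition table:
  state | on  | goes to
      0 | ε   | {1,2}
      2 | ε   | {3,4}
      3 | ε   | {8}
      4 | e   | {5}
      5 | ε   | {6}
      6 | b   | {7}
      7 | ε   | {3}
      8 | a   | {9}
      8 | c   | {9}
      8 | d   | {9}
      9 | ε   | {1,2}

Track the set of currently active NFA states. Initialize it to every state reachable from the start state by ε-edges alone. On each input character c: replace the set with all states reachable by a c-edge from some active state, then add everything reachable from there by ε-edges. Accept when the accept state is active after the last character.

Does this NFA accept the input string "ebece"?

S₀ = ε-closure({0}) = {0,1,2,3,4,8}
'e' @ 1: {5,6}
'b' @ 2: {3,7,8}
'e' @ 3: {}  — no active states
rest 'ce' ignored (set empty)
after full input: {}  (accept=1 not in)

Answer: REJECT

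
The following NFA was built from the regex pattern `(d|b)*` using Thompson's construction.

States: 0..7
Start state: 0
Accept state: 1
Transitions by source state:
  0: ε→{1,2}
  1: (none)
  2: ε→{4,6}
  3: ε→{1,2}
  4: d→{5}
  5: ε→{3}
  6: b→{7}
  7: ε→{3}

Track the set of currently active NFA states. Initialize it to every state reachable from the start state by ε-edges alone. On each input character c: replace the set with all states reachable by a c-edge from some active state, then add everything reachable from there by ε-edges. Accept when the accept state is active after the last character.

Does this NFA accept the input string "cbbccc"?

Answer: REJECT

Trace:
initial (ε-close {0}): {0,1,2,4,6}
'c' @ 1: {}  — state set empty
rest 'bbccc' ignored (set empty)
after full input: {}  (accept=1 not in)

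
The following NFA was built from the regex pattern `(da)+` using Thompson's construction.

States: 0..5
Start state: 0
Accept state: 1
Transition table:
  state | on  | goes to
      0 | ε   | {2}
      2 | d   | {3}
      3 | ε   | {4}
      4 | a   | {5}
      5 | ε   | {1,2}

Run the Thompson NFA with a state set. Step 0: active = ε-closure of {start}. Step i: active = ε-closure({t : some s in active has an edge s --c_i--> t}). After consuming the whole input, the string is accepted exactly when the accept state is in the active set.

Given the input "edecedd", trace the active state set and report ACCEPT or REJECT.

initial (ε-close {0}): {0,2}
'e' @ 1: {}  — no active states
rest 'decedd' ignored (set empty)
after full input: {}  (accept=1 not in)

Answer: REJECT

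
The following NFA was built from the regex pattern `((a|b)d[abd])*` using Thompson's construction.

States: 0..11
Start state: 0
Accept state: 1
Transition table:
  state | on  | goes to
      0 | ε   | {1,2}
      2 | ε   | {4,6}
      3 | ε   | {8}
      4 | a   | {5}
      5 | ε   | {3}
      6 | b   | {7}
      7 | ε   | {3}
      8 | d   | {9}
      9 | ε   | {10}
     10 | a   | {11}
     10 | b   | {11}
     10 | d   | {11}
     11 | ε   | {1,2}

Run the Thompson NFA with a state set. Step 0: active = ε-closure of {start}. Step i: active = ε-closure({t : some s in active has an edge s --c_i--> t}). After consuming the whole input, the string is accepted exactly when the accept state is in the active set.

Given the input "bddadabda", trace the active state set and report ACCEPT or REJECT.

Answer: ACCEPT

Derivation:
start: ε-closure({0}) = {0,1,2,4,6}
'b' @ 1: {3,7,8}
'd' @ 2: {9,10}
'd' @ 3: {1,2,4,6,11}  (accept∈set)
'a' @ 4: {3,5,8}
'd' @ 5: {9,10}
'a' @ 6: {1,2,4,6,11}  (accept∈set)
'b' @ 7: {3,7,8}
'd' @ 8: {9,10}
'a' @ 9: {1,2,4,6,11}  (accept∈set)
final: {1,2,4,6,11}; accept 1 in set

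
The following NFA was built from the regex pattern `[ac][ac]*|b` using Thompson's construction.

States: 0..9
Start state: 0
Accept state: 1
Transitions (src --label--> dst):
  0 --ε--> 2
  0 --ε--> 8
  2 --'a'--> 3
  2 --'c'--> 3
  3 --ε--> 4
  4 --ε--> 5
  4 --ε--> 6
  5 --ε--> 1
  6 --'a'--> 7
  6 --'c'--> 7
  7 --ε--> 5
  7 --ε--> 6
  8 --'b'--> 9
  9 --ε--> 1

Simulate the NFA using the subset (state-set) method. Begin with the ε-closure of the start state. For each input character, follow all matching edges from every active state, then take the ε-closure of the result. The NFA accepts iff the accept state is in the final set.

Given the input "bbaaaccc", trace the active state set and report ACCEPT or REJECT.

Answer: REJECT

Steps:
start: ε-closure({0}) = {0,2,8}
'b' @ 1: {1,9}  [accepting]
'b' @ 2: {}  — dead — no transitions
rest 'aaaccc' ignored (set empty)
end set {} — state 1 not in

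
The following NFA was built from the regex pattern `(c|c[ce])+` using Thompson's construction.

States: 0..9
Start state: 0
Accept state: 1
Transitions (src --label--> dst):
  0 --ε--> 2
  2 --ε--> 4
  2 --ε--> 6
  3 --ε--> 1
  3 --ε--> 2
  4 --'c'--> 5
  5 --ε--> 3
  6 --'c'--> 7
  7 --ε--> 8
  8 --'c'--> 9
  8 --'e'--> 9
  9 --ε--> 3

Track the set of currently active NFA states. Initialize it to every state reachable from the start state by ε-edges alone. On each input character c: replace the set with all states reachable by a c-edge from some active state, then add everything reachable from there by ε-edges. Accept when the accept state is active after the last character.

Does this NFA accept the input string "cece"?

initial (ε-close {0}): {0,2,4,6}
'c' @ 1: {1,2,3,4,5,6,7,8}  ✓accept
'e' @ 2: {1,2,3,4,6,9}  ✓accept
'c' @ 3: {1,2,3,4,5,6,7,8}  ✓accept
'e' @ 4: {1,2,3,4,6,9}  ✓accept
final: {1,2,3,4,6,9}; accept 1 in set

Answer: ACCEPT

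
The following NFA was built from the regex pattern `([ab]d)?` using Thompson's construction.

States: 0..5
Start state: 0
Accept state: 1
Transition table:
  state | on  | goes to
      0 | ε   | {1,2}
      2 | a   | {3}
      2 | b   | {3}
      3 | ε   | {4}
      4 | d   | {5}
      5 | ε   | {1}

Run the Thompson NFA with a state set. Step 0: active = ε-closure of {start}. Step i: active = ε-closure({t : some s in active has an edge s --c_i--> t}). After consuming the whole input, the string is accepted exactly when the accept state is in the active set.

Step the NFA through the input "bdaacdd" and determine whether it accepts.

start: ε-closure({0}) = {0,1,2}
'b' @ 1: {3,4}
'd' @ 2: {1,5}  ✓accept
'a' @ 3: {}  — state set empty
rest 'acdd' ignored (set empty)
end set {} — state 1 not in

Answer: REJECT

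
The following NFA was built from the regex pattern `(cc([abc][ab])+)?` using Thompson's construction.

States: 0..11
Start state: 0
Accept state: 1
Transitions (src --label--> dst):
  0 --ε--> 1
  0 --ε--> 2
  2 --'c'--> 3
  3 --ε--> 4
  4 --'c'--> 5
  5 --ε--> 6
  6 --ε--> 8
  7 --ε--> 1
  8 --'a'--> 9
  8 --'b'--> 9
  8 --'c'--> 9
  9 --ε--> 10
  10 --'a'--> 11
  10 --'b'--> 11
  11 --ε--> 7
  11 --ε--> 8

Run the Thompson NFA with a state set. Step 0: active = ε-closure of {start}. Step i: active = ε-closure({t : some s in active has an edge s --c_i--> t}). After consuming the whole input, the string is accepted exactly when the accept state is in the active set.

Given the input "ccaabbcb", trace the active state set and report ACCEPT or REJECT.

Answer: ACCEPT

Derivation:
initial (ε-close {0}): {0,1,2}
'c' @ 1: {3,4}
'c' @ 2: {5,6,8}
'a' @ 3: {9,10}
'a' @ 4: {1,7,8,11}  [accepting]
'b' @ 5: {9,10}
'b' @ 6: {1,7,8,11}  [accepting]
'c' @ 7: {9,10}
'b' @ 8: {1,7,8,11}  [accepting]
final: {1,7,8,11}; accept 1 in set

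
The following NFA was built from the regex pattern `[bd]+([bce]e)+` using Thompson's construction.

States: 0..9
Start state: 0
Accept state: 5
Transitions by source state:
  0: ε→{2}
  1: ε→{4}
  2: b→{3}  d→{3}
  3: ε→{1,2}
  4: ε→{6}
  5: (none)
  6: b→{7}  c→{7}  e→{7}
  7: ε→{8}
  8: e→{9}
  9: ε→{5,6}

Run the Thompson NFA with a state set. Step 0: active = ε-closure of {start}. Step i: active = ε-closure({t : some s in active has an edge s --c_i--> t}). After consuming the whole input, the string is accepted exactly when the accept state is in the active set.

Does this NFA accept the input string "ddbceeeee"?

Answer: ACCEPT

Steps:
start: ε-closure({0}) = {0,2}
'd' @ 1: {1,2,3,4,6}
'd' @ 2: {1,2,3,4,6}
'b' @ 3: {1,2,3,4,6,7,8}
'c' @ 4: {7,8}
'e' @ 5: {5,6,9}  (accept∈set)
'e' @ 6: {7,8}
'e' @ 7: {5,6,9}  (accept∈set)
'e' @ 8: {7,8}
'e' @ 9: {5,6,9}  (accept∈set)
after full input: {5,6,9}  (accept=5 in)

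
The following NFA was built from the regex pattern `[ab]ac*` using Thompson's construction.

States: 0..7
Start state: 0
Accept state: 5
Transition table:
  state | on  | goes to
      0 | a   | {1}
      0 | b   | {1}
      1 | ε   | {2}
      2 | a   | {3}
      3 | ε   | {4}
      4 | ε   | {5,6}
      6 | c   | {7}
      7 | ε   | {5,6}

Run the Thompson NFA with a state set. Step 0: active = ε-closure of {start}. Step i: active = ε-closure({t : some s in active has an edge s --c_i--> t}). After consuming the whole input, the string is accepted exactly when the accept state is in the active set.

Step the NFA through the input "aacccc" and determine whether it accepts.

Answer: ACCEPT

Trace:
S₀ = ε-closure({0}) = {0}
'a' @ 1: {1,2}
'a' @ 2: {3,4,5,6}  [accepting]
'c' @ 3: {5,6,7}  [accepting]
'c' @ 4: {5,6,7}  [accepting]
'c' @ 5: {5,6,7}  [accepting]
'c' @ 6: {5,6,7}  [accepting]
final: {5,6,7}; accept 5 in set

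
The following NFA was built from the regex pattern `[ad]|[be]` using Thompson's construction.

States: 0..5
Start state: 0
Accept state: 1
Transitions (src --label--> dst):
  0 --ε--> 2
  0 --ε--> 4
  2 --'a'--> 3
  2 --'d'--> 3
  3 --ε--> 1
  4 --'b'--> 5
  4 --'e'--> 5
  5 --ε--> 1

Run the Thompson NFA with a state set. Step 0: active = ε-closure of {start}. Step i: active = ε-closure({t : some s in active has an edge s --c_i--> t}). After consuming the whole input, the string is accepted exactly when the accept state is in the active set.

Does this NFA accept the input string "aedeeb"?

Answer: REJECT

Derivation:
start: ε-closure({0}) = {0,2,4}
'a' @ 1: {1,3}  ✓accept
'e' @ 2: {}  — no active states
rest 'deeb' ignored (set empty)
end set {} — state 1 not in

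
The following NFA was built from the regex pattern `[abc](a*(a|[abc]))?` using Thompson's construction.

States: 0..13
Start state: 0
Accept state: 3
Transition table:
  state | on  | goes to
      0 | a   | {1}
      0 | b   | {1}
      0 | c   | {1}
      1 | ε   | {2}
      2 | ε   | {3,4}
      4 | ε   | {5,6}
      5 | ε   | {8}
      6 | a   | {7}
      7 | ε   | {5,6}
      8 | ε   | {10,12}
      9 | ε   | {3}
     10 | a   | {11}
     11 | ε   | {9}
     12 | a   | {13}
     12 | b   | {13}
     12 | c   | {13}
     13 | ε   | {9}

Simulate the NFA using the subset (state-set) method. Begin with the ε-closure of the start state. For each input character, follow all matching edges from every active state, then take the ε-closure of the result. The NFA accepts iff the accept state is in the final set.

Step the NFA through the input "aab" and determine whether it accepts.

Answer: ACCEPT

Steps:
S₀ = ε-closure({0}) = {0}
'a' @ 1: {1,2,3,4,5,6,8,10,12}  [accepting]
'a' @ 2: {3,5,6,7,8,9,10,11,12,13}  [accepting]
'b' @ 3: {3,9,13}  [accepting]
end set {3,9,13} — state 3 in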